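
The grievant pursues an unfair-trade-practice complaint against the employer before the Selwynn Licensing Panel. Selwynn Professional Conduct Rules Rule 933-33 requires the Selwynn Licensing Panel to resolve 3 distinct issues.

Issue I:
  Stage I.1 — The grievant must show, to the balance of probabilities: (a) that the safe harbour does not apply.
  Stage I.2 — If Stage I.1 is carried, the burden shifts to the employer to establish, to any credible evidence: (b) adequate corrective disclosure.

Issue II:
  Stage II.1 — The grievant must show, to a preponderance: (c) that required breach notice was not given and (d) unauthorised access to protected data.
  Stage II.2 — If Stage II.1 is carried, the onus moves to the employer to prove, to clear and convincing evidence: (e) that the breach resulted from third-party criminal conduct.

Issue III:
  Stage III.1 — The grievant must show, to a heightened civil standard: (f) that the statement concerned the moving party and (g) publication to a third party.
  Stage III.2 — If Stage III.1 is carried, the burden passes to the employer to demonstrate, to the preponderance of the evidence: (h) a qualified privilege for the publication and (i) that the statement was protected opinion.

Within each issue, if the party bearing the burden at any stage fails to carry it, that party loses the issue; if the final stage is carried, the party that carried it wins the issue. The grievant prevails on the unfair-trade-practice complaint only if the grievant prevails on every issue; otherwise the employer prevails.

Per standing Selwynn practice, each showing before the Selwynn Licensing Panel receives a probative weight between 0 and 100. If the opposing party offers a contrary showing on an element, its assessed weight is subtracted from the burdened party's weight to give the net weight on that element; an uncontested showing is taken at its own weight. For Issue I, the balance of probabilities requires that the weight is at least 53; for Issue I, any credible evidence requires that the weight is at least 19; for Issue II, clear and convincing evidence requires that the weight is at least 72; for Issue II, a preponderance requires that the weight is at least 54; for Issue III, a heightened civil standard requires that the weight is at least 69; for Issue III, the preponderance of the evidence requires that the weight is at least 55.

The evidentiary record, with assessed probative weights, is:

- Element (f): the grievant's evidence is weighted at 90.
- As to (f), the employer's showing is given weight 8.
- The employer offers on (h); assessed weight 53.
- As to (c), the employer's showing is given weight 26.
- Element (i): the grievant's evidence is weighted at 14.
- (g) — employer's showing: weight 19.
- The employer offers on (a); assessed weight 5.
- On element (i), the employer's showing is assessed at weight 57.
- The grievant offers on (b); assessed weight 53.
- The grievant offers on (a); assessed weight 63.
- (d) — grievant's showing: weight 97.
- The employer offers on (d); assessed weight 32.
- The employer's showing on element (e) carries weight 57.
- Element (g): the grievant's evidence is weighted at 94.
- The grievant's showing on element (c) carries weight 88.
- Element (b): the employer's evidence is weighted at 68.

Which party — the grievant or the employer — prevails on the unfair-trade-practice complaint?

grievant

— Issue I —
Stage I.1 (grievant, the balance of probabilities, weight is at least 53): (a) net 63−5=58 ≥ 53 — meets.
  The grievant carries Stage I.1; the employer now bears the burden.
Stage I.2 (employer, any credible evidence, weight is at least 19): (b) net 68−53=15 < 19 — fails.
  Stage I.2 not carried; the employer fails its burden.
The grievant prevails on this issue.
— Issue II —
At Stage II.1 the grievant must meet a preponderance (weight is at least 54): on (c) the weight is 88 less the opposing 26 gives net 62, which does reach 54, so (c) meets the standard; on (d) the weight is 97 less the opposing 32 gives net 65, which does reach 54, so (d) meets the standard.
  All elements met. The burden passes to the employer.
At Stage II.2 the employer must meet clear and convincing evidence (weight is at least 72): on (e) the weight is 57, < 72, so (e) does not meet the standard.
  The employer does not carry Stage II.2.
So the grievant prevails on this issue.
— Issue III —
At Stage III.1 the grievant must meet a heightened civil standard (weight is at least 69): on (f) the weight is 90 less the opposing 8 gives net 82, which does reach 69, so (f) meets the standard; on (g) the weight is 94 less the opposing 19 gives net 75, which does reach 69, so (g) meets the standard.
  All elements met. The burden passes to the employer.
At Stage III.2 the employer must meet the preponderance of the evidence (weight is at least 55): on (h) the weight is 53, which does not reach 55, so (h) does not meet the standard; on (i) the weight is 57 less the opposing 14 gives net 43, which does not reach 55, so (i) does not meet the standard.
  Not every element is met, so the employer fails to carry Stage III.2.
The grievant prevails on this issue.
Per-issue: Issue I → grievant; Issue II → grievant; Issue III → grievant. The grievant must prevail on every issue; overall, the grievant prevails.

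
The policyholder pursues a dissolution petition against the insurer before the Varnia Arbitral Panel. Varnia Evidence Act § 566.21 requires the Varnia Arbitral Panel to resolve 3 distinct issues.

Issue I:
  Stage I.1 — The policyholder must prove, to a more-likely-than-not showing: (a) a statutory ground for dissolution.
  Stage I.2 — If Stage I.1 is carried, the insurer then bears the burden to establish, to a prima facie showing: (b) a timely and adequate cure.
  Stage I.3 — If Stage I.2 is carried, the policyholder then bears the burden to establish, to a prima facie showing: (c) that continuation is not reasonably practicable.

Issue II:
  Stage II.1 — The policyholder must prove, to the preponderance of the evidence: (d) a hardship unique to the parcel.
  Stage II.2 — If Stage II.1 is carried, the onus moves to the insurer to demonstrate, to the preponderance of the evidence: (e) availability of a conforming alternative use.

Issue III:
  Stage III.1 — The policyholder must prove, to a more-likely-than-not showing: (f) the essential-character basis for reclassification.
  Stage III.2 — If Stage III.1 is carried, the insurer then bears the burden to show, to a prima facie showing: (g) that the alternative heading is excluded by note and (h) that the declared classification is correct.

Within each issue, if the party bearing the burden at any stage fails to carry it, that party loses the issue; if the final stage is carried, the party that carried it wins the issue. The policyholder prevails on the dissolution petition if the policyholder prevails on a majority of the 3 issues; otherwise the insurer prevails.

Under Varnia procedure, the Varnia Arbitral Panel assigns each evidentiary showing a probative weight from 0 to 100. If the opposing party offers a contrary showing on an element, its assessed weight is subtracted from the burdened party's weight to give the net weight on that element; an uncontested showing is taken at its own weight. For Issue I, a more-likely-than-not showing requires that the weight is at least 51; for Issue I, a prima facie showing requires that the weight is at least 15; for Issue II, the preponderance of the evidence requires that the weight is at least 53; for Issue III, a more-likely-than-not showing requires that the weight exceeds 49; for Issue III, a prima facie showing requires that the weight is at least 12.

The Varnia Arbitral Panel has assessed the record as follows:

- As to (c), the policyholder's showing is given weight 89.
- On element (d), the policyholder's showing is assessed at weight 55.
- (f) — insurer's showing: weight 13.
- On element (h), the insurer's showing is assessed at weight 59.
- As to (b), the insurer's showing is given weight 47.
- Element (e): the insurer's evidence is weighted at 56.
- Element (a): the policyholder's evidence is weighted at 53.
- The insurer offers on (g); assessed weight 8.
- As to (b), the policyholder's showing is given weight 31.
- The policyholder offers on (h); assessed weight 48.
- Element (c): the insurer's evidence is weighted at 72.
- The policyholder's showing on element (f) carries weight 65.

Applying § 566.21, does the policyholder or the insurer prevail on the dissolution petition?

— Issue I —
Stage I.1 (policyholder, a more-likely-than-not showing, weight is at least 51): (a) 53 ≥ 51 — meets.
  All elements met. The burden passes to the insurer.
Stage I.2 (insurer, a prima facie showing, weight is at least 15): (b) net 47−31=16 ≥ 15 — meets.
  All elements met. The burden passes to the policyholder.
Stage I.3 (policyholder, a prima facie showing, weight is at least 15): (c) net 89−72=17 ≥ 15 — meets.
  All elements met at the final stage.
With every stage satisfied, the policyholder prevails on this issue.
— Issue II —
Stage II.1 — burden on policyholder; standard: the preponderance of the evidence (weight is at least 53).
    (d): 55 ≥ 53 [met]
  Stage II.1 carried; the burden shifts to the insurer.
Stage II.2 — burden on insurer; standard: the preponderance of the evidence (weight is at least 53).
    (e): 56 ≥ 53 [met]
  All elements met at the final stage.
All stages carried — the insurer prevails on this issue.
— Issue III —
At Stage III.1 the policyholder must meet a more-likely-than-not showing (weight exceeds 49): on (f) the weight is 65 less the opposing 13 gives net 52, > 49, so (f) meets the standard.
  Stage III.1 is satisfied; the onus moves to the insurer.
At Stage III.2 the insurer must meet a prima facie showing (weight is at least 12): on (g) the weight is 8, which does not reach 12, so (g) does not meet the standard; on (h) the weight is 59 less the opposing 48 gives net 11, < 12, so (h) does not meet the standard.
  The insurer does not carry Stage III.2.
The policyholder prevails on this issue.
Per-issue: Issue I → policyholder; Issue II → insurer; Issue III → policyholder. The policyholder must prevail on a majority of issues; overall, the policyholder prevails.

policyholder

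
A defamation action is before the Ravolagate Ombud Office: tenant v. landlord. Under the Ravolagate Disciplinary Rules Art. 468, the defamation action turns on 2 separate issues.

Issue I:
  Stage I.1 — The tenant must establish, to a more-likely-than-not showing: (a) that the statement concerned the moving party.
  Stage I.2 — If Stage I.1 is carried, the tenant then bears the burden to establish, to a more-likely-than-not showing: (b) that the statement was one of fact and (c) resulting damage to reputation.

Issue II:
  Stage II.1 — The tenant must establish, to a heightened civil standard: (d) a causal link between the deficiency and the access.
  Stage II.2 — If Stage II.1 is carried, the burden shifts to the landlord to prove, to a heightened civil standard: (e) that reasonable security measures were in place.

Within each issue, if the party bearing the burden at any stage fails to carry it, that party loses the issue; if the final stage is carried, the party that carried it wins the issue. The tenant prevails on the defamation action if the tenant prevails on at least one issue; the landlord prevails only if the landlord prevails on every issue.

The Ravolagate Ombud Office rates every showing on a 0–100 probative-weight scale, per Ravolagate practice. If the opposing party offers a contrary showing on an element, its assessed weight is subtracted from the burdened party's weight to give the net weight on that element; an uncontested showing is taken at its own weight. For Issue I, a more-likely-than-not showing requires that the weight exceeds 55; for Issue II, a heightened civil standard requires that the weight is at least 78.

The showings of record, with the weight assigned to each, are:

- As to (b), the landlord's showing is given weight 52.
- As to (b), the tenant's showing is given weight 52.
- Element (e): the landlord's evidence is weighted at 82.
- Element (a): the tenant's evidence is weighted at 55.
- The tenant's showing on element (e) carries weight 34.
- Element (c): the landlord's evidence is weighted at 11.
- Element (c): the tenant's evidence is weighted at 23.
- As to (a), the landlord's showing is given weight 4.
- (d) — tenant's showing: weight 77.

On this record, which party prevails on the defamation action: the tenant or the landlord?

— Issue I —
Stage I.1 — burden on tenant; standard: a more-likely-than-not showing (weight exceeds 55).
    (a): 55 − 4 = 51 ≤ 55 [not met]
  Not every element is met, so the tenant fails to carry Stage I.1.
So the landlord prevails on this issue.
— Issue II —
Stage II.1 (tenant, a heightened civil standard, weight is at least 78): (d) 77 < 78 — fails.
  The tenant does not carry Stage II.1.
The landlord prevails on this issue.
Per-issue: Issue I → landlord; Issue II → landlord. The tenant must prevail on at least one issue; overall, the landlord prevails.

landlord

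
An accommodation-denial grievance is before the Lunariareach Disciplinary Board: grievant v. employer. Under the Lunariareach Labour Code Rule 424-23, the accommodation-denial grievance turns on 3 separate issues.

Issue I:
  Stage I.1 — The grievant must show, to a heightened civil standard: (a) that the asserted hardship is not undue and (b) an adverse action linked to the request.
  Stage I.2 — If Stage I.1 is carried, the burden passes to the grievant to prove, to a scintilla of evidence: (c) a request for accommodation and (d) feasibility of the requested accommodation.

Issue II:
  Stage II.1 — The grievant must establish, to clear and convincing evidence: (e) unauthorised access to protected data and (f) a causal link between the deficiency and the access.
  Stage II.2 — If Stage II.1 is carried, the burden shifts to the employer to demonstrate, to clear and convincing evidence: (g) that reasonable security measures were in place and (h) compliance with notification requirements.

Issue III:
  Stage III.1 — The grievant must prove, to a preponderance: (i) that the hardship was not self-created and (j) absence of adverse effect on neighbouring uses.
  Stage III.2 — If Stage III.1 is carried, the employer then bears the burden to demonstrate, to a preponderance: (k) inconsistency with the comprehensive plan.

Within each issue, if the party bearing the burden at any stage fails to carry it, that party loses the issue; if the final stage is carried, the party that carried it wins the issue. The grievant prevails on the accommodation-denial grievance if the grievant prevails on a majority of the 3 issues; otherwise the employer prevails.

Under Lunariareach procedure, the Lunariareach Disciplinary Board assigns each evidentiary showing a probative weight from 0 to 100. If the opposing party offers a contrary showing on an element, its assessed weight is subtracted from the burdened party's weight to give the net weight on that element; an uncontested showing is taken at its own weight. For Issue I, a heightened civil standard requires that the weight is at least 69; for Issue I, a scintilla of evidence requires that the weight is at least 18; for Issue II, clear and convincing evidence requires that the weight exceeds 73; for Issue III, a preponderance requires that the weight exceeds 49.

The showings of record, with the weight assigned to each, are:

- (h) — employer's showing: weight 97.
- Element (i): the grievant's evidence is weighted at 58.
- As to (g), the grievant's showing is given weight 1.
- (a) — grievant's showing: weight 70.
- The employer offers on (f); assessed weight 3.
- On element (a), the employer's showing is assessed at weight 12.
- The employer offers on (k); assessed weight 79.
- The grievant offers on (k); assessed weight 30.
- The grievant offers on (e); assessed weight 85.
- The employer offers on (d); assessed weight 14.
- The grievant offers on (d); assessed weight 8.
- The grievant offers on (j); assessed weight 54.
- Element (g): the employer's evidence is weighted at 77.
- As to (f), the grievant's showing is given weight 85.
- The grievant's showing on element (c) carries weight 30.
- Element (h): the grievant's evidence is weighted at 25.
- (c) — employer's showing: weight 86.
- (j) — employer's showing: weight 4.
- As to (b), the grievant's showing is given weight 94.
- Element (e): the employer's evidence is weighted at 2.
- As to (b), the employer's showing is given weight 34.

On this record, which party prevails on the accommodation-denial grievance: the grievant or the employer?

— Issue I —
Stage I.1 — burden on grievant; standard: a heightened civil standard (weight is at least 69).
    (a): 70 − 12 = 58 < 69 [not met]
    (b): 94 − 34 = 60 < 69 [not met]
  Not every element is met, so the grievant fails to carry Stage I.1.
The analysis ends at Stage I.1; the employer prevails on this issue.
— Issue II —
Stage II.1 (grievant, clear and convincing evidence, weight exceeds 73): (e) net 85−2=83 > 73 — meets; (f) net 85−3=82 > 73 — meets.
  All elements met. The burden passes to the employer.
Stage II.2 (employer, clear and convincing evidence, weight exceeds 73): (g) net 77−1=76 > 73 — meets; (h) net 97−25=72 ≤ 73 — fails.
  Not every element is met, so the employer fails to carry Stage II.2.
The grievant prevails on this issue.
— Issue III —
Stage III.1 — burden on grievant; standard: a preponderance (weight exceeds 49).
    (i): 58 > 49 [met]
    (j): 54 − 4 = 50 > 49 [met]
  All elements met. The burden passes to the employer.
Stage III.2 — burden on employer; standard: a preponderance (weight exceeds 49).
    (k): 79 − 30 = 49 ≤ 49 [not met]
  Not every element is met, so the employer fails to carry Stage III.2.
So the grievant prevails on this issue.
Per-issue: Issue I → employer; Issue II → grievant; Issue III → grievant. The grievant must prevail on a majority of issues; overall, the grievant prevails.

grievant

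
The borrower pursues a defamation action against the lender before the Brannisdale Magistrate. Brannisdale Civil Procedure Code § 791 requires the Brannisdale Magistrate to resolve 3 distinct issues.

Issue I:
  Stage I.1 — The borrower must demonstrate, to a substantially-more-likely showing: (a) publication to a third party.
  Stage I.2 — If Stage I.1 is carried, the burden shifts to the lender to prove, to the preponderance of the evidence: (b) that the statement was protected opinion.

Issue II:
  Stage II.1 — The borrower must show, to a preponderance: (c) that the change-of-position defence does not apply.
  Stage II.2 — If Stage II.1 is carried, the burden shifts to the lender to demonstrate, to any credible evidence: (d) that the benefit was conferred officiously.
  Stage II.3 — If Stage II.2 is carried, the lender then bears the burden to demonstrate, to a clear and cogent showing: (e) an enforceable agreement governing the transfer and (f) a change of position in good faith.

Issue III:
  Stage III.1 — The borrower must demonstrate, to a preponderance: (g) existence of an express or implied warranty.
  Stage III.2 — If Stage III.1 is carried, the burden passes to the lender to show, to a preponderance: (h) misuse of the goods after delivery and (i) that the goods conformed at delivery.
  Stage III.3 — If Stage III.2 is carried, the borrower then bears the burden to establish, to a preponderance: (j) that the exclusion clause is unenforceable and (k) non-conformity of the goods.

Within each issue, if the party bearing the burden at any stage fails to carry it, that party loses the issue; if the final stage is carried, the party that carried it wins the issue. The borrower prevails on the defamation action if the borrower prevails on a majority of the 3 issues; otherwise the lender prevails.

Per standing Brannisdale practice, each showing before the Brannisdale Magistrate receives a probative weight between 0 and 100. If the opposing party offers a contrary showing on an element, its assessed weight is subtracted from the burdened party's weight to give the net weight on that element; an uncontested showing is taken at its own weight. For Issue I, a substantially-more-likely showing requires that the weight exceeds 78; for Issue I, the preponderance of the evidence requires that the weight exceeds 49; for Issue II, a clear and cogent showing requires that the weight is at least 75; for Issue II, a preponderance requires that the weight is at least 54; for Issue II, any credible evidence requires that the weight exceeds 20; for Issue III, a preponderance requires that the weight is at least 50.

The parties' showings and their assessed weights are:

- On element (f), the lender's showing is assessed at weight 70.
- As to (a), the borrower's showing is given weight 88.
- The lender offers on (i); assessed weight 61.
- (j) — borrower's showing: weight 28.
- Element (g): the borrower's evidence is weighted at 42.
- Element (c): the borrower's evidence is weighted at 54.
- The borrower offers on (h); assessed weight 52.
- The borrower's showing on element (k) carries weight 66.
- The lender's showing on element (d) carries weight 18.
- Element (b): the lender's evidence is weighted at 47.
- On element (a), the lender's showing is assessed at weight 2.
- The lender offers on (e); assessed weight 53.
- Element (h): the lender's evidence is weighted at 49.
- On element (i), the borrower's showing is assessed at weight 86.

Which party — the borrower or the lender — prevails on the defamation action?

borrower

— Issue I —
Stage I.1 (borrower, a substantially-more-likely showing, weight exceeds 78): (a) net 88−2=86 > 78 — meets.
  All elements met. The burden passes to the lender.
Stage I.2 (lender, the preponderance of the evidence, weight exceeds 49): (b) 47 ≤ 49 — fails.
  The lender does not carry Stage I.2.
So the borrower prevails on this issue.
— Issue II —
At Stage II.1 the borrower must meet a preponderance (weight is at least 54): on (c) the weight is 54, ≥ 54, so (c) meets the standard.
  Stage II.1 is satisfied; the onus moves to the lender.
At Stage II.2 the lender must meet any credible evidence (weight exceeds 20): on (d) the weight is 18, ≤ 20, so (d) does not meet the standard.
  The lender does not carry Stage II.2.
The analysis ends at Stage II.2; the borrower prevails on this issue.
— Issue III —
Stage III.1 — burden on borrower; standard: a preponderance (weight is at least 50).
    (g): 42 < 50 [not met]
  Stage III.1 not carried; the borrower fails its burden.
So the lender prevails on this issue.
Per-issue: Issue I → borrower; Issue II → borrower; Issue III → lender. The borrower must prevail on a majority of issues; overall, the borrower prevails.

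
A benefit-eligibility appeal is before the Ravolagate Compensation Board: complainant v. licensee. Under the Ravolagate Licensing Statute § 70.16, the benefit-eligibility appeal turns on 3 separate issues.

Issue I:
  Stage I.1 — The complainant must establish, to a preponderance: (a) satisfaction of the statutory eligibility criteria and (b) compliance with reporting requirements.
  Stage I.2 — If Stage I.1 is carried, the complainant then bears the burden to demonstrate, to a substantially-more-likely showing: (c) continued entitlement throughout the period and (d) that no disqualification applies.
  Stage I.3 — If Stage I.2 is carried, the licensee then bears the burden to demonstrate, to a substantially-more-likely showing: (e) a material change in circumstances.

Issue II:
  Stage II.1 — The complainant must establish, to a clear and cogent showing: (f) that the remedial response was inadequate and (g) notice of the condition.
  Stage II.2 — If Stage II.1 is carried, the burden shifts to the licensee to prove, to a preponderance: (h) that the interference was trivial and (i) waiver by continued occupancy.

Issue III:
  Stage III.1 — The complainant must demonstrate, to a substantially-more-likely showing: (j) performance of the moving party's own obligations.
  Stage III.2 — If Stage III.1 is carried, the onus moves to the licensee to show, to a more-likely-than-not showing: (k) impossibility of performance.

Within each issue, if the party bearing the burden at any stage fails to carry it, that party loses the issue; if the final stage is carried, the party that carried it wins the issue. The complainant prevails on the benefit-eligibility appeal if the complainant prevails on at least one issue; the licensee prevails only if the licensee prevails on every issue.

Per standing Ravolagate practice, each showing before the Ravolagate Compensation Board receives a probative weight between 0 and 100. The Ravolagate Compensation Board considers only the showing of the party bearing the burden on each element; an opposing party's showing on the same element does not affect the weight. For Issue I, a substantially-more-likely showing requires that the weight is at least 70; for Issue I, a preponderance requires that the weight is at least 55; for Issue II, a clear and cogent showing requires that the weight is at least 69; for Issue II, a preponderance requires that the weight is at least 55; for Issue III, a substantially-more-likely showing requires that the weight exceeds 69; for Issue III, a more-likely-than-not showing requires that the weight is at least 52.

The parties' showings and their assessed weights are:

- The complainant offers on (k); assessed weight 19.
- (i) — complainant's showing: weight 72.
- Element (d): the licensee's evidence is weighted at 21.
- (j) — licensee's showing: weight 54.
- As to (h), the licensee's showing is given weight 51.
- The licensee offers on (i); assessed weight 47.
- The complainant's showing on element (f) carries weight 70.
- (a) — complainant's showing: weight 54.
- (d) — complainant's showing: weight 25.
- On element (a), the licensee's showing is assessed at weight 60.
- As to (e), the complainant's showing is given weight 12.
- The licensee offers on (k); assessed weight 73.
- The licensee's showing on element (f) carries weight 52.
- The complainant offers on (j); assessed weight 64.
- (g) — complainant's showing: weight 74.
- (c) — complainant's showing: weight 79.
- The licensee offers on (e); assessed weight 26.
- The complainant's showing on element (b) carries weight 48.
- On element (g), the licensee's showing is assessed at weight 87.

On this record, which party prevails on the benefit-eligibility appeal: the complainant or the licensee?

complainant

— Issue I —
At Stage I.1 the complainant must meet a preponderance (weight is at least 55): on (a) the weight is 54 (the licensee's 60 is given no effect), which does not reach 55, so (a) does not meet the standard; on (b) the weight is 48, which does not reach 55, so (b) does not meet the standard.
  Not every element is met, so the complainant fails to carry Stage I.1.
The licensee prevails on this issue.
— Issue II —
Stage II.1 — burden on complainant; standard: a clear and cogent showing (weight is at least 69).
    (f): 70 (licensee's 52 disregarded) ≥ 69 [met]
    (g): 74 (licensee's 87 disregarded) ≥ 69 [met]
  Stage II.1 is satisfied; the onus moves to the licensee.
Stage II.2 — burden on licensee; standard: a preponderance (weight is at least 55).
    (h): 51 < 55 [not met]
    (i): 47 (complainant's 72 disregarded) < 55 [not met]
  Stage II.2 not carried; the licensee fails its burden.
The analysis ends at Stage II.2; the complainant prevails on this issue.
— Issue III —
Stage III.1 (complainant, a substantially-more-likely showing, weight exceeds 69): (j) 64 (licensee's 54 disregarded) ≤ 69 — fails.
  Not every element is met, so the complainant fails to carry Stage III.1.
The licensee prevails on this issue.
Per-issue: Issue I → licensee; Issue II → complainant; Issue III → licensee. The complainant must prevail on at least one issue; overall, the complainant prevails.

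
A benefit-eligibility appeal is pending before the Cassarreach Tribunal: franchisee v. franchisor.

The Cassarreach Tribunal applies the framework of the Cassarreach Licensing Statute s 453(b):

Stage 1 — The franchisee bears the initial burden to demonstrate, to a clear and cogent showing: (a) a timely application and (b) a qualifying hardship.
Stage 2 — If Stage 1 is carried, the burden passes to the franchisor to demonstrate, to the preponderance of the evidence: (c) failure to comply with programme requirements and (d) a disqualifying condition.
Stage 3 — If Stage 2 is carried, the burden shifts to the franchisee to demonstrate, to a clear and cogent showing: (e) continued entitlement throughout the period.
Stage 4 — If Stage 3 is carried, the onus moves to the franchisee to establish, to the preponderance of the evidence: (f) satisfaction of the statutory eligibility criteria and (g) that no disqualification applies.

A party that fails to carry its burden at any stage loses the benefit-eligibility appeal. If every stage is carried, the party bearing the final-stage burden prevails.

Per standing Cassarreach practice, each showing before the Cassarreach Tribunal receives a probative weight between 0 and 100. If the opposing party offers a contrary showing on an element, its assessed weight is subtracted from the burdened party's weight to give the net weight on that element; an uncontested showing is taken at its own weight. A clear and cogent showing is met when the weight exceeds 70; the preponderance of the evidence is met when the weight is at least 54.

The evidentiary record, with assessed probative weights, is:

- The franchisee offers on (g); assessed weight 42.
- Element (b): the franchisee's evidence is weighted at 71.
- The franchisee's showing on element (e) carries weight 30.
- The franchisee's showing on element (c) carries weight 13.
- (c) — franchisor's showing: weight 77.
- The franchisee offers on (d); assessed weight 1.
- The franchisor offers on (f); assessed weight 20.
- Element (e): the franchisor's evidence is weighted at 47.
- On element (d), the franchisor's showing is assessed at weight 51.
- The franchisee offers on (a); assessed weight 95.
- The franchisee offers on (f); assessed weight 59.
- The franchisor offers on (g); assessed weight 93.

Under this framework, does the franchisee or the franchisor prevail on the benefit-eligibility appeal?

At Stage 1 the franchisee must meet a clear and cogent showing (weight exceeds 70): on (a) the weight is 95, > 70, so (a) meets the standard; on (b) the weight is 71, which does exceed 70, so (b) meets the standard.
  Stage 1 is satisfied; the onus moves to the franchisor.
At Stage 2 the franchisor must meet the preponderance of the evidence (weight is at least 54): on (c) the weight is 77 less the opposing 13 gives net 64, ≥ 54, so (c) meets the standard; on (d) the weight is 51 less the opposing 1 gives net 50, < 54, so (d) does not meet the standard.
  Not every element is met, so the franchisor fails to carry Stage 2.
The analysis ends at Stage 2; the franchisee prevails.

franchisee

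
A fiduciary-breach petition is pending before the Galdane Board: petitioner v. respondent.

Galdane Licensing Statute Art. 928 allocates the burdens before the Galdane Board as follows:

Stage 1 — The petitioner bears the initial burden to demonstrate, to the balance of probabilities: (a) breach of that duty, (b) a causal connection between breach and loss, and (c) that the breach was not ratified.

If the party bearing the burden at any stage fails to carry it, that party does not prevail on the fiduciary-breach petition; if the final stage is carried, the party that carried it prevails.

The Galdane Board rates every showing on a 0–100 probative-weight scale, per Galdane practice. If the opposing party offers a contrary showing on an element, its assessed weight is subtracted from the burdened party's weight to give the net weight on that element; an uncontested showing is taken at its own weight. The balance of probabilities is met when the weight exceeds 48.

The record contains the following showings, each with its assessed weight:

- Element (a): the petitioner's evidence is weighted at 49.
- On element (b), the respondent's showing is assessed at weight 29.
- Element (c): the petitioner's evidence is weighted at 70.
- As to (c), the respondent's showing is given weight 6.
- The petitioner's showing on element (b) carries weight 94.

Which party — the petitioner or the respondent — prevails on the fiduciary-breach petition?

Stage 1 — burden on petitioner; standard: the balance of probabilities (weight exceeds 48).
    (a): 49 > 48 [met]
    (b): 94 − 29 = 65 > 48 [met]
    (c): 70 − 6 = 64 > 48 [met]
  Stage 1 carried; the final stage is satisfied.
Every stage carried; the petitioner prevails.

petitioner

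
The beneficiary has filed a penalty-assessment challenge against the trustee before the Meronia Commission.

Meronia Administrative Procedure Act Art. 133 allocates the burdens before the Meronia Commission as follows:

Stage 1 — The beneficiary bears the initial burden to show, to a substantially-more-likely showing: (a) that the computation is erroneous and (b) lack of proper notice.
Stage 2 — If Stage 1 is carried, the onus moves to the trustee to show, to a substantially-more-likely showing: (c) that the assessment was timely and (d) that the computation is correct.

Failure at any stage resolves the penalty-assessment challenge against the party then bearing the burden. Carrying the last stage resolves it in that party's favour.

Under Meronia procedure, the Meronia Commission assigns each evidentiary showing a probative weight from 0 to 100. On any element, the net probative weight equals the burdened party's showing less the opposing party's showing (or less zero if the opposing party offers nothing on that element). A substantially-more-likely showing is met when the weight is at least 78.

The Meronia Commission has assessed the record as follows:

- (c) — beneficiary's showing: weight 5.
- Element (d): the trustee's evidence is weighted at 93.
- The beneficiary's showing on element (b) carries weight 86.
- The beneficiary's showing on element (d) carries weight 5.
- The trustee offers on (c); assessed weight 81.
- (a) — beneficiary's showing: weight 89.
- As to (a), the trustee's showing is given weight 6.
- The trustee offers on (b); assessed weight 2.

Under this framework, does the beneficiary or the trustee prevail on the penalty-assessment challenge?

At Stage 1 the beneficiary must meet a substantially-more-likely showing (weight is at least 78): on (a) the weight is 89 less the opposing 6 gives net 83, which does reach 78, so (a) meets the standard; on (b) the weight is 86 less the opposing 2 gives net 84, ≥ 78, so (b) meets the standard.
  Stage 1 carried; the burden shifts to the trustee.
At Stage 2 the trustee must meet a substantially-more-likely showing (weight is at least 78): on (c) the weight is 81 less the opposing 5 gives net 76, which does not reach 78, so (c) does not meet the standard; on (d) the weight is 93 less the opposing 5 gives net 88, which does reach 78, so (d) meets the standard.
  The trustee does not carry Stage 2.
The beneficiary prevails.

beneficiary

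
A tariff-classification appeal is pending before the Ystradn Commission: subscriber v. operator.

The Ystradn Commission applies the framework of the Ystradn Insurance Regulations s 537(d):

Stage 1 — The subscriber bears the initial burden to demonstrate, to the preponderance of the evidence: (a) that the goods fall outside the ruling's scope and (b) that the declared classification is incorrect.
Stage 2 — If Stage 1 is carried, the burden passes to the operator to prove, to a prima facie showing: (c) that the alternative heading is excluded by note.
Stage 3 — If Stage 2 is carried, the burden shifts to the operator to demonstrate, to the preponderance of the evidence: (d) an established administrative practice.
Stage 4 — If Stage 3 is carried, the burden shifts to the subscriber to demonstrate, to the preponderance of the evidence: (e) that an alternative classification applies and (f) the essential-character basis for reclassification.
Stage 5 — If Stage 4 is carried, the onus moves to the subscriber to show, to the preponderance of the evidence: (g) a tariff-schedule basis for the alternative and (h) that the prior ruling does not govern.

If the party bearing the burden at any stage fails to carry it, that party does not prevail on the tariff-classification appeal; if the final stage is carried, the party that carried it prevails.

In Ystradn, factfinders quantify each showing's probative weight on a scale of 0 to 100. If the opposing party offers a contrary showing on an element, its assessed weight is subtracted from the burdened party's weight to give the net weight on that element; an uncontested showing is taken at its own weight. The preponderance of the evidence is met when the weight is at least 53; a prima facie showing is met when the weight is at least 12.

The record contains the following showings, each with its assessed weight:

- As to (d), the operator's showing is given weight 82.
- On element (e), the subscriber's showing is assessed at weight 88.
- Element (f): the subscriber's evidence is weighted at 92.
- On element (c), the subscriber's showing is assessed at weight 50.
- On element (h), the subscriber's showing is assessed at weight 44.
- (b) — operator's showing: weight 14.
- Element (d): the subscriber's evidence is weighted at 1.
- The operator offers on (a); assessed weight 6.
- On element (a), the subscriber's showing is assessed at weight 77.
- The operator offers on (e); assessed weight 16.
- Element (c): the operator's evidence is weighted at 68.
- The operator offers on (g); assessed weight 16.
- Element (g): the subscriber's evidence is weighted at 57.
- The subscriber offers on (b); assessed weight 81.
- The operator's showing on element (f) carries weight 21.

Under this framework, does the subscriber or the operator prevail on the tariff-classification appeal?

Stage 1 (subscriber, the preponderance of the evidence, weight is at least 53): (a) net 77−6=71 ≥ 53 — meets; (b) net 81−14=67 ≥ 53 — meets.
  Stage 1 carried; the burden shifts to the operator.
Stage 2 (operator, a prima facie showing, weight is at least 12): (c) net 68−50=18 ≥ 12 — meets.
  Stage 2 is satisfied; the operator continues to bear the burden.
Stage 3 (operator, the preponderance of the evidence, weight is at least 53): (d) net 82−1=81 ≥ 53 — meets.
  Stage 3 carried; the burden shifts to the subscriber.
Stage 4 (subscriber, the preponderance of the evidence, weight is at least 53): (e) net 88−16=72 ≥ 53 — meets; (f) net 92−21=71 ≥ 53 — meets.
  Stage 4 is satisfied; the subscriber continues to bear the burden.
Stage 5 (subscriber, the preponderance of the evidence, weight is at least 53): (g) net 57−16=41 < 53 — fails; (h) 44 < 53 — fails.
  Stage 5 not carried; the subscriber fails its burden.
The operator prevails.

operator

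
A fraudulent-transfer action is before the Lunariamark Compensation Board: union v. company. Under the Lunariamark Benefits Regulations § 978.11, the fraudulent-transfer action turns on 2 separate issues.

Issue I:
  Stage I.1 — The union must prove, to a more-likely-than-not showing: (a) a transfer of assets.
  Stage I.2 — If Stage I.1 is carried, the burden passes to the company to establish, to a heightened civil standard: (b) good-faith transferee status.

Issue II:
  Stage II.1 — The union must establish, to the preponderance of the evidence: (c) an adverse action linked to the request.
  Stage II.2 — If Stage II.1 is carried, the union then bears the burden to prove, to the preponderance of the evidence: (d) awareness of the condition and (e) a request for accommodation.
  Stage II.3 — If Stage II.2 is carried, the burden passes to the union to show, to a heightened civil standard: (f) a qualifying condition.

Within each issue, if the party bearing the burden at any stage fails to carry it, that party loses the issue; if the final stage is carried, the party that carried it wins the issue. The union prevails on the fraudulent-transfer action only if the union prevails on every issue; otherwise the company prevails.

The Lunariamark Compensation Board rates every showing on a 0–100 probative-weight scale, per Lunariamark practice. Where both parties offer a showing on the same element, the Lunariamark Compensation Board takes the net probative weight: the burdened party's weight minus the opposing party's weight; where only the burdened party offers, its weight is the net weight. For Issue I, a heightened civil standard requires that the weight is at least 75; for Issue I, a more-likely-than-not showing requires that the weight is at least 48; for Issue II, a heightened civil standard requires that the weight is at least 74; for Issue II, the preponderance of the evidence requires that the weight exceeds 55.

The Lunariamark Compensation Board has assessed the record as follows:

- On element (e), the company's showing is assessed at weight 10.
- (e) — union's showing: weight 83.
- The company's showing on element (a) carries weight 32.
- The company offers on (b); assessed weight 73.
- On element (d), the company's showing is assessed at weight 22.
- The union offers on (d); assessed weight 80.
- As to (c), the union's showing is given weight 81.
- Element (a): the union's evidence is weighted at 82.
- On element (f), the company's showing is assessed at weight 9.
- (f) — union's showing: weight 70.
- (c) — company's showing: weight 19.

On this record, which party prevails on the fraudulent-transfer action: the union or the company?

— Issue I —
Stage I.1 — burden on union; standard: a more-likely-than-not showing (weight is at least 48).
    (a): 82 − 32 = 50 ≥ 48 [met]
  All elements met. The burden passes to the company.
Stage I.2 — burden on company; standard: a heightened civil standard (weight is at least 75).
    (b): 73 < 75 [not met]
  The company does not carry Stage I.2.
So the union prevails on this issue.
— Issue II —
Stage II.1 — burden on union; standard: the preponderance of the evidence (weight exceeds 55).
    (c): 81 − 19 = 62 > 55 [met]
  All elements met. The union retains the burden for Stage II.2.
Stage II.2 — burden on union; standard: the preponderance of the evidence (weight exceeds 55).
    (d): 80 − 22 = 58 > 55 [met]
    (e): 83 − 10 = 73 > 55 [met]
  All elements met. The union retains the burden for Stage II.3.
Stage II.3 — burden on union; standard: a heightened civil standard (weight is at least 74).
    (f): 70 − 9 = 61 < 74 [not met]
  The union does not carry Stage II.3.
The company prevails on this issue.
Per-issue: Issue I → union; Issue II → company. The union must prevail on every issue; overall, the company prevails.

company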